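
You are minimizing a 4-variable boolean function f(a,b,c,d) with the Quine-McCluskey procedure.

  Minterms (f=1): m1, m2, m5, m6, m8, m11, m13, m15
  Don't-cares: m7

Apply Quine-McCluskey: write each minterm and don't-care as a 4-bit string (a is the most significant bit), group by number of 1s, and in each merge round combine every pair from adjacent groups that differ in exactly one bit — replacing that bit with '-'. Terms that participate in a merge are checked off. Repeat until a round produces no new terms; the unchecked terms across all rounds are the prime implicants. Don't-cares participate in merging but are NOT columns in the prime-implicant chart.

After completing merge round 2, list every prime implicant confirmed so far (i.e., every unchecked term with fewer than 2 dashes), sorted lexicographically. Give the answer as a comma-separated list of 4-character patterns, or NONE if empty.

size-2^0 implicants → 0001(✓)  0010(✓)  0101(✓)  0110(✓)  0111(✓)  1000  1011(✓)  1101(✓)  1111(✓)
size-2^1 implicants → -101(✓)  -111(✓)  0-01  0-10  01-1(✓)  011-  1-11  11-1(✓)
size-2^2 implicants → -1-1
Unchecked terms (primes): -1-1, 0-01, 0-10, 011-, 1-11, 1000

0-01, 0-10, 011-, 1-11, 1000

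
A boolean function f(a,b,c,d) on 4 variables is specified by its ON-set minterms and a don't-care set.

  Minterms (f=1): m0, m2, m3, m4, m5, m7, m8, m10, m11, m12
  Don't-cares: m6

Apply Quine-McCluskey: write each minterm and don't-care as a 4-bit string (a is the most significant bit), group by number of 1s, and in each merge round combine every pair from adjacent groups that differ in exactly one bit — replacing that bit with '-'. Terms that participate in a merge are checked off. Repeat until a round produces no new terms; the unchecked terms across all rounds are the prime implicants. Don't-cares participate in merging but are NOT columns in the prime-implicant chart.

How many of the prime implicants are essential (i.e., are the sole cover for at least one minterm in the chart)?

Round 0: 0000✓ 0010✓ 0011✓ 0100✓ 0101✓ 0110✓ 0111✓ 1000✓ 1010✓ 1011✓ 1100✓
Round 1: -000✓ -010✓ -011✓ -100✓ 0-00✓ 0-10✓ 0-11✓ 00-0✓ 001-✓ 01-0✓ 01-1✓ 010-✓ 011-✓ 1-00✓ 10-0✓ 101-✓
Round 2: --00 -0-0 -01- 0--0 0-1- 01--
PIs = {--00, -0-0, -01-, 0--0, 0-1-, 01--}
Coverage chart:
  m0: --00,-0-0,0--0
  m2: -0-0,-01-,0--0,0-1-
  m3: -01-,0-1-
  m4: --00,0--0,01--
  m5: 01-- ←essential
  m7: 0-1-,01--
  m8: --00,-0-0
  m10: -0-0,-01-
  m11: -01- ←essential
  m12: --00 ←essential
Essential: --00, -01-, 01--

3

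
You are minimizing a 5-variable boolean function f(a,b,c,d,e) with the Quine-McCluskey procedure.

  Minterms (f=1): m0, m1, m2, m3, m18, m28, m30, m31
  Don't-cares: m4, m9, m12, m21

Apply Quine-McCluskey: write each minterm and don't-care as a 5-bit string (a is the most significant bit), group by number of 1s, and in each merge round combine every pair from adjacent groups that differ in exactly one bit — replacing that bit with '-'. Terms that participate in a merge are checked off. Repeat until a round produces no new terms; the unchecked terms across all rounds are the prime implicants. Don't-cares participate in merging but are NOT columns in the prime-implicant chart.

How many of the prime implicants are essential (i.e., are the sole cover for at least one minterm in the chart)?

[col 0] 00000*, 00001*, 00010*, 00011*, 00100*, 01001*, 01100*, 10010*, 10101, 11100*, 11110*, 11111*
[col 1] -0010, -1100, 0-001, 0-100, 00-00, 000-0*, 000-1*, 0000-*, 0001-*, 111-0, 1111-
[col 2] 000--
Prime implicants: -0010, -1100, 0-001, 0-100, 00-00, 000--, 10101, 111-0, 1111-
PI chart (minterm → PIs covering it):
  0 | 00-00,000--
  1 | 0-001,000--
  2 | -0010,000--
  3 | 000--  (sole → essential)
  18 | -0010  (sole → essential)
  28 | -1100,111-0
  30 | 111-0,1111-
  31 | 1111-  (sole → essential)
Essential prime implicants: -0010, 000--, 1111-

3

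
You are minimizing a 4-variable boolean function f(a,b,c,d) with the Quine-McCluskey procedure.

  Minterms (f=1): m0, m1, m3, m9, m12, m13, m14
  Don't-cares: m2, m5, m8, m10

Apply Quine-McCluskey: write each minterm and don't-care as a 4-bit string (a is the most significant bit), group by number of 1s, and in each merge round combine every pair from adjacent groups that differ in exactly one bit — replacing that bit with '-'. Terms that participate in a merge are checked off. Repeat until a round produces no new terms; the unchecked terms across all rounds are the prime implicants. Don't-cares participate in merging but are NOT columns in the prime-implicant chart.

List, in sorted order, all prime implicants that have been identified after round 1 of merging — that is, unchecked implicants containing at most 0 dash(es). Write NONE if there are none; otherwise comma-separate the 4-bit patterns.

NONE

Round 0: 0000✓ 0001✓ 0010✓ 0011✓ 0101✓ 1000✓ 1001✓ 1010✓ 1100✓ 1101✓ 1110✓
Round 1: -000✓ -001✓ -010✓ -101✓ 0-01✓ 00-0✓ 00-1✓ 000-✓ 001-✓ 1-00✓ 1-01✓ 1-10✓ 10-0✓ 100-✓ 11-0✓ 110-✓
Round 2: --01 -0-0 -00- 00-- 1--0 1-0-
PIs = {--01, -0-0, -00-, 00--, 1--0, 1-0-}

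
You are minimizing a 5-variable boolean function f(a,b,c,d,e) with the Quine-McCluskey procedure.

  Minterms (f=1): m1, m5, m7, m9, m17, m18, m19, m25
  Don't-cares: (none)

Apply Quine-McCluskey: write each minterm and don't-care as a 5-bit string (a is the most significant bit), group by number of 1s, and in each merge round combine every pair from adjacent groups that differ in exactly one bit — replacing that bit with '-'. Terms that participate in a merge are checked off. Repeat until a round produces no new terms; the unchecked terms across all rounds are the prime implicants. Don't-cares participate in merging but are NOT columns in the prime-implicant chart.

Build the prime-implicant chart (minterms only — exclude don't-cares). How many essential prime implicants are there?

3

[col 0] 00001*, 00101*, 00111*, 01001*, 10001*, 10010*, 10011*, 11001*
[col 1] -0001*, -1001*, 0-001*, 00-01, 001-1, 1-001*, 100-1, 1001-
[col 2] --001
Prime implicants: --001, 00-01, 001-1, 100-1, 1001-
PI chart (minterm → PIs covering it):
  1 | --001,00-01
  5 | 00-01,001-1
  7 | 001-1  (sole → essential)
  9 | --001  (sole → essential)
  17 | --001,100-1
  18 | 1001-  (sole → essential)
  19 | 100-1,1001-
  25 | --001  (sole → essential)
Essential prime implicants: --001, 001-1, 1001-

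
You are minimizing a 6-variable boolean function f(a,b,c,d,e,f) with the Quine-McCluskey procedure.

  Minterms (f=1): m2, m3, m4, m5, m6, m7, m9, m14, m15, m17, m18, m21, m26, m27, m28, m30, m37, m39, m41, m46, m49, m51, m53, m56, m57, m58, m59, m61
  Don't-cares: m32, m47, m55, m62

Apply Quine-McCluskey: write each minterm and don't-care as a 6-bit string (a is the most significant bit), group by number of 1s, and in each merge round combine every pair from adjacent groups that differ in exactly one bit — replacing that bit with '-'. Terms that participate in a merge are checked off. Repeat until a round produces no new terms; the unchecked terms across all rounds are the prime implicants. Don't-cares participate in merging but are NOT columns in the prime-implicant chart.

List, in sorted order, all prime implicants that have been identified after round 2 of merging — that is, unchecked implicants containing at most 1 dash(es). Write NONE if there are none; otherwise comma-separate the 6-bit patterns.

-01001, 0-0010, 01-010, 0111-0, 1-1001, 100000

Round 0: 000010✓ 000011✓ 000100✓ 000101✓ 000110✓ 000111✓ 001001✓ 001110✓ 001111✓ 010001✓ 010010✓ 010101✓ 011010✓ 011011✓ 011100✓ 011110✓ 100000 100101✓ 100111✓ 101001✓ 101110✓ 101111✓ 110001✓ 110011✓ 110101✓ 110111✓ 111000✓ 111001✓ 111010✓ 111011✓ 111101✓ 111110✓
Round 1: -00101✓ -00111✓ -01001 -01110✓ -01111✓ -10001✓ -10101✓ -11010✓ -11011✓ -11110✓ 0-0010 0-0101✓ 0-1110✓ 00-110✓ 00-111✓ 000-10✓ 000-11✓ 00001-✓ 0001-0✓ 0001-1✓ 00010-✓ 00011-✓ 00111-✓ 01-010 010-01✓ 011-10✓ 01101-✓ 0111-0 1-0101✓ 1-0111✓ 1-1001 1-1110✓ 10-111✓ 1001-1✓ 10111-✓ 11-001✓ 11-011✓ 11-101✓ 110-01✓ 110-11✓ 1100-1✓ 1101-1✓ 111-01✓ 111-10✓ 1110-0✓ 1110-1✓ 11100-✓ 11101-✓
Round 2: --0101 --1110 -0-111 -001-1 -0111- -10-01 -11-10 -1101- 00-11- 000-1- 0001-- 1-01-1 11--01 11-0-1 110--1 1110--
PIs = {--0101, --1110, -0-111, -001-1, -01001, -0111-, -10-01, -11-10, -1101-, 0-0010, 00-11-, 000-1-, 0001--, 01-010, 0111-0, 1-01-1, 1-1001, 100000, 11--01, 11-0-1, 110--1, 1110--}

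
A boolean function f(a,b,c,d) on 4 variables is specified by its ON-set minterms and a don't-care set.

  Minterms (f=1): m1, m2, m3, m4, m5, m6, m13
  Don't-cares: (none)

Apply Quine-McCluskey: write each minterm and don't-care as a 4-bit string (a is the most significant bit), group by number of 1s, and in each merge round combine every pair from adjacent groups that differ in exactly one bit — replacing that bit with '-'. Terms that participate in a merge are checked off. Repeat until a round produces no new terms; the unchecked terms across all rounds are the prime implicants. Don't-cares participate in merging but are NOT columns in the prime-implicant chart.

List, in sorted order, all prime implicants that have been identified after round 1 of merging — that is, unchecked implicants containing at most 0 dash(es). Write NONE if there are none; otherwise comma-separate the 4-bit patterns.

[col 0] 0001*, 0010*, 0011*, 0100*, 0101*, 0110*, 1101*
[col 1] -101, 0-01, 0-10, 00-1, 001-, 01-0, 010-
Prime implicants: -101, 0-01, 0-10, 00-1, 001-, 01-0, 010-

NONE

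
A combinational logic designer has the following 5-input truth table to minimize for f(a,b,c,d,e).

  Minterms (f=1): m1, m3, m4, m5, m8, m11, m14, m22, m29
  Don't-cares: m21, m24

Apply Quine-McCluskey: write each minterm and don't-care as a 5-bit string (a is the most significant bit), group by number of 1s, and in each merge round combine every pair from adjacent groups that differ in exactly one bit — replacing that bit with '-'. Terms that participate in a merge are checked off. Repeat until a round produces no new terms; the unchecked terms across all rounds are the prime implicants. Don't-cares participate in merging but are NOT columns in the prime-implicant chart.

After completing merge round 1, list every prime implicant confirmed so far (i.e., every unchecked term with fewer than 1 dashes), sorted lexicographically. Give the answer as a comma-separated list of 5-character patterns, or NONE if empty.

[col 0] 00001*, 00011*, 00100*, 00101*, 01000*, 01011*, 01110, 10101*, 10110, 11000*, 11101*
[col 1] -0101, -1000, 0-011, 00-01, 000-1, 0010-, 1-101
Prime implicants: -0101, -1000, 0-011, 00-01, 000-1, 0010-, 01110, 1-101, 10110

01110, 10110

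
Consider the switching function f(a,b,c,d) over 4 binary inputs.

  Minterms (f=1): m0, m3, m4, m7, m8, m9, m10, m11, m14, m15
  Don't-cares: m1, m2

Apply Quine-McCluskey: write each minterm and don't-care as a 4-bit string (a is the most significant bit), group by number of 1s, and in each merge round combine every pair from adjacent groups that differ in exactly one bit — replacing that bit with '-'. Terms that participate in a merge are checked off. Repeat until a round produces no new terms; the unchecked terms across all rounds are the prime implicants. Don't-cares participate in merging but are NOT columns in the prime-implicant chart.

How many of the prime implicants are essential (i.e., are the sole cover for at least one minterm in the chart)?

4

size-2^0 implicants → 0000(✓)  0001(✓)  0010(✓)  0011(✓)  0100(✓)  0111(✓)  1000(✓)  1001(✓)  1010(✓)  1011(✓)  1110(✓)  1111(✓)
size-2^1 implicants → -000(✓)  -001(✓)  -010(✓)  -011(✓)  -111(✓)  0-00  0-11(✓)  00-0(✓)  00-1(✓)  000-(✓)  001-(✓)  1-10(✓)  1-11(✓)  10-0(✓)  10-1(✓)  100-(✓)  101-(✓)  111-(✓)
size-2^2 implicants → --11  -0-0(✓)  -0-1(✓)  -00-(✓)  -01-(✓)  00--(✓)  1-1-  10--(✓)
size-2^3 implicants → -0--
Unchecked terms (primes): --11, -0--, 0-00, 1-1-
Minterm coverage:
  m0 ⊆ -0--,0-00
  m3 ⊆ --11,-0--
  m4 ⊆ 0-00 [E]
  m7 ⊆ --11 [E]
  m8 ⊆ -0-- [E]
  m9 ⊆ -0-- [E]
  m10 ⊆ -0--,1-1-
  m11 ⊆ --11,-0--,1-1-
  m14 ⊆ 1-1- [E]
  m15 ⊆ --11,1-1-
E = {--11, -0--, 0-00, 1-1-}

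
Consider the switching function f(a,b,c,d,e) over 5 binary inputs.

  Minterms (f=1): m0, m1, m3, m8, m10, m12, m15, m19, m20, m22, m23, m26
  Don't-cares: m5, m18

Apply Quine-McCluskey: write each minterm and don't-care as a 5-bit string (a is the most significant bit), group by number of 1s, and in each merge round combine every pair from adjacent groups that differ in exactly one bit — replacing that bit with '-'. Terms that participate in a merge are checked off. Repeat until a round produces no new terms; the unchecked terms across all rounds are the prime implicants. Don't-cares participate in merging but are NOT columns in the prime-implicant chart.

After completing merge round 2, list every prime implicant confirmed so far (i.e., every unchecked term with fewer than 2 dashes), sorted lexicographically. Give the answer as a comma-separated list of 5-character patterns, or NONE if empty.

Round 0: 00000✓ 00001✓ 00011✓ 00101✓ 01000✓ 01010✓ 01100✓ 01111 10010✓ 10011✓ 10100✓ 10110✓ 10111✓ 11010✓
Round 1: -0011 -1010 0-000 00-01 000-1 0000- 01-00 010-0 1-010 10-10✓ 10-11✓ 1001-✓ 101-0 1011-✓
Round 2: 10-1-
PIs = {-0011, -1010, 0-000, 00-01, 000-1, 0000-, 01-00, 010-0, 01111, 1-010, 10-1-, 101-0}

-0011, -1010, 0-000, 00-01, 000-1, 0000-, 01-00, 010-0, 01111, 1-010, 101-0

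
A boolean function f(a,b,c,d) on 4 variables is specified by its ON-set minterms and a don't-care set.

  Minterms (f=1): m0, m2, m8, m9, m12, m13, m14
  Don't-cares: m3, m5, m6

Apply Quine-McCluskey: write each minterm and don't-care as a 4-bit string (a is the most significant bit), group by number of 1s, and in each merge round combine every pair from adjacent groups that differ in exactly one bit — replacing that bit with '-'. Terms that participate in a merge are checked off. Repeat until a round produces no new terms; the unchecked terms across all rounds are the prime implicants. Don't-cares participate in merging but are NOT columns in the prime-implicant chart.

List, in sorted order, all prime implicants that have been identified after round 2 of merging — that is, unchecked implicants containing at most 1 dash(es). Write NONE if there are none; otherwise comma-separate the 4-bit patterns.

-000, -101, -110, 0-10, 00-0, 001-, 11-0

Round 0: 0000✓ 0010✓ 0011✓ 0101✓ 0110✓ 1000✓ 1001✓ 1100✓ 1101✓ 1110✓
Round 1: -000 -101 -110 0-10 00-0 001- 1-00✓ 1-01✓ 100-✓ 11-0 110-✓
Round 2: 1-0-
PIs = {-000, -101, -110, 0-10, 00-0, 001-, 1-0-, 11-0}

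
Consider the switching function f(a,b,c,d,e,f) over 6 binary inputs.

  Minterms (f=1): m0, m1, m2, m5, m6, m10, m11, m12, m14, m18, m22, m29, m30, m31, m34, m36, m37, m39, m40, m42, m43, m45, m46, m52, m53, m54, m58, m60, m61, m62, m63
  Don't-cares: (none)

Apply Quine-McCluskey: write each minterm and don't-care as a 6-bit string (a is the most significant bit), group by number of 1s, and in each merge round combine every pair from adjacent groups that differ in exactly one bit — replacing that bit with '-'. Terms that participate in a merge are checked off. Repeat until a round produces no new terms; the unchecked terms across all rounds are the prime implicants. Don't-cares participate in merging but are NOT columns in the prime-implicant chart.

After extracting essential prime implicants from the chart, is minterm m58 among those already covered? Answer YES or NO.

size-2^0 implicants → 000000(✓)  000001(✓)  000010(✓)  000101(✓)  000110(✓)  001010(✓)  001011(✓)  001100(✓)  001110(✓)  010010(✓)  010110(✓)  011101(✓)  011110(✓)  011111(✓)  100010(✓)  100100(✓)  100101(✓)  100111(✓)  101000(✓)  101010(✓)  101011(✓)  101101(✓)  101110(✓)  110100(✓)  110101(✓)  110110(✓)  111010(✓)  111100(✓)  111101(✓)  111110(✓)  111111(✓)
size-2^1 implicants → -00010(✓)  -00101  -01010(✓)  -01011(✓)  -01110(✓)  -10110(✓)  -11101(✓)  -11110(✓)  -11111(✓)  0-0010(✓)  0-0110(✓)  0-1110(✓)  00-010(✓)  00-110(✓)  000-01  000-10(✓)  0000-0  00000-  001-10(✓)  00101-(✓)  0011-0  01-110(✓)  010-10(✓)  0111-1(✓)  01111-(✓)  1-0100(✓)  1-0101(✓)  1-1010(✓)  1-1101(✓)  1-1110(✓)  10-010(✓)  10-101(✓)  1001-1  10010-(✓)  101-10(✓)  1010-0  10101-(✓)  11-100(✓)  11-101(✓)  11-110(✓)  1101-0(✓)  11010-(✓)  111-10(✓)  1111-0(✓)  1111-1(✓)  11110-(✓)  11111-(✓)
size-2^2 implicants → --1110  -0-010  -01-10  -0101-  -1-110  -111-1  -1111-  0--110  0-0-10  00--10  1--101  1-010-  1-1-10  11-1-0  11-10-  1111--
Unchecked terms (primes): --1110, -0-010, -00101, -01-10, -0101-, -1-110, -111-1, -1111-, 0--110, 0-0-10, 00--10, 000-01, 0000-0, 00000-, 0011-0, 1--101, 1-010-, 1-1-10, 1001-1, 1010-0, 11-1-0, 11-10-, 1111--
Minterm coverage:
  m0 ⊆ 0000-0,00000-
  m1 ⊆ 000-01,00000-
  m2 ⊆ -0-010,0-0-10,00--10,0000-0
  m5 ⊆ -00101,000-01
  m6 ⊆ 0--110,0-0-10,00--10
  m10 ⊆ -0-010,-01-10,-0101-,00--10
  m11 ⊆ -0101- [E]
  m12 ⊆ 0011-0 [E]
  m14 ⊆ --1110,-01-10,0--110,00--10,0011-0
  m18 ⊆ 0-0-10 [E]
  m22 ⊆ -1-110,0--110,0-0-10
  m29 ⊆ -111-1 [E]
  m30 ⊆ --1110,-1-110,-1111-,0--110
  m31 ⊆ -111-1,-1111-
  m34 ⊆ -0-010 [E]
  m36 ⊆ 1-010- [E]
  m37 ⊆ -00101,1--101,1-010-,1001-1
  m39 ⊆ 1001-1 [E]
  m40 ⊆ 1010-0 [E]
  m42 ⊆ -0-010,-01-10,-0101-,1-1-10,1010-0
  m43 ⊆ -0101- [E]
  m45 ⊆ 1--101 [E]
  m46 ⊆ --1110,-01-10,1-1-10
  m52 ⊆ 1-010-,11-1-0,11-10-
  m53 ⊆ 1--101,1-010-,11-10-
  m54 ⊆ -1-110,11-1-0
  m58 ⊆ 1-1-10 [E]
  m60 ⊆ 11-1-0,11-10-,1111--
  m61 ⊆ -111-1,1--101,11-10-,1111--
  m62 ⊆ --1110,-1-110,-1111-,1-1-10,11-1-0,1111--
  m63 ⊆ -111-1,-1111-,1111--
E = {-0-010, -0101-, -111-1, 0-0-10, 0011-0, 1--101, 1-010-, 1-1-10, 1001-1, 1010-0}

YES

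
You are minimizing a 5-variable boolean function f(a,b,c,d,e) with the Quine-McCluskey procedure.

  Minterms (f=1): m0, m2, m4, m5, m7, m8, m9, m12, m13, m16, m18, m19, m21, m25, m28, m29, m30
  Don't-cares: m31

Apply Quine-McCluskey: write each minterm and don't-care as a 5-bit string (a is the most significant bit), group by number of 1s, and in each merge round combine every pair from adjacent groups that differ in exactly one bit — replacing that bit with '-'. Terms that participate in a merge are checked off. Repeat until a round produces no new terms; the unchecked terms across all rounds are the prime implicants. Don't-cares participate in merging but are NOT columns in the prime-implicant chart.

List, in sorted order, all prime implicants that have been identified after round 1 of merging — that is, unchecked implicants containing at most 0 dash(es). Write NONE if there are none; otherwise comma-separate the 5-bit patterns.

size-2^0 implicants → 00000(✓)  00010(✓)  00100(✓)  00101(✓)  00111(✓)  01000(✓)  01001(✓)  01100(✓)  01101(✓)  10000(✓)  10010(✓)  10011(✓)  10101(✓)  11001(✓)  11100(✓)  11101(✓)  11110(✓)  11111(✓)
size-2^1 implicants → -0000(✓)  -0010(✓)  -0101(✓)  -1001(✓)  -1100(✓)  -1101(✓)  0-000(✓)  0-100(✓)  0-101(✓)  00-00(✓)  000-0(✓)  001-1  0010-(✓)  01-00(✓)  01-01(✓)  0100-(✓)  0110-(✓)  1-101(✓)  100-0(✓)  1001-  11-01(✓)  111-0(✓)  111-1(✓)  1110-(✓)  1111-(✓)
size-2^2 implicants → --101  -00-0  -1-01  -110-  0--00  0-10-  01-0-  111--
Unchecked terms (primes): --101, -00-0, -1-01, -110-, 0--00, 0-10-, 001-1, 01-0-, 1001-, 111--

NONE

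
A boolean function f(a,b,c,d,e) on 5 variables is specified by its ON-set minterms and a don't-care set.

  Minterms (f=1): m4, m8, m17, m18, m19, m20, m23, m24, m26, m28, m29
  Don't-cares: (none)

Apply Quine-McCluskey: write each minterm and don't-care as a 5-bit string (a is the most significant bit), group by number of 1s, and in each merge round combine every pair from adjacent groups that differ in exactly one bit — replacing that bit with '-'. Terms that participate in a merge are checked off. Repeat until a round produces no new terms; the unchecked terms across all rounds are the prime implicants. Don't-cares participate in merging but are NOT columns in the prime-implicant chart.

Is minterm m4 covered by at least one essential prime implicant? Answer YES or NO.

YES

[col 0] 00100*, 01000*, 10001*, 10010*, 10011*, 10100*, 10111*, 11000*, 11010*, 11100*, 11101*
[col 1] -0100, -1000, 1-010, 1-100, 10-11, 100-1, 1001-, 11-00, 110-0, 1110-
Prime implicants: -0100, -1000, 1-010, 1-100, 10-11, 100-1, 1001-, 11-00, 110-0, 1110-
PI chart (minterm → PIs covering it):
  4 | -0100  (sole → essential)
  8 | -1000  (sole → essential)
  17 | 100-1  (sole → essential)
  18 | 1-010,1001-
  19 | 10-11,100-1,1001-
  20 | -0100,1-100
  23 | 10-11  (sole → essential)
  24 | -1000,11-00,110-0
  26 | 1-010,110-0
  28 | 1-100,11-00,1110-
  29 | 1110-  (sole → essential)
Essential prime implicants: -0100, -1000, 10-11, 100-1, 1110-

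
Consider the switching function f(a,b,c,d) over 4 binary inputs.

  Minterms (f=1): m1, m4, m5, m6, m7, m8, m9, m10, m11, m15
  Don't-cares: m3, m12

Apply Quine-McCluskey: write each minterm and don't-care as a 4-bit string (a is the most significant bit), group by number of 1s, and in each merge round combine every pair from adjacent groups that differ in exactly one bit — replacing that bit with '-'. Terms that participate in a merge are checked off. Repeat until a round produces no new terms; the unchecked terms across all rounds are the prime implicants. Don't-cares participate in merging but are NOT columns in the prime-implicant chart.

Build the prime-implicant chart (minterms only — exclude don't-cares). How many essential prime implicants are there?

3

size-2^0 implicants → 0001(✓)  0011(✓)  0100(✓)  0101(✓)  0110(✓)  0111(✓)  1000(✓)  1001(✓)  1010(✓)  1011(✓)  1100(✓)  1111(✓)
size-2^1 implicants → -001(✓)  -011(✓)  -100  -111(✓)  0-01(✓)  0-11(✓)  00-1(✓)  01-0(✓)  01-1(✓)  010-(✓)  011-(✓)  1-00  1-11(✓)  10-0(✓)  10-1(✓)  100-(✓)  101-(✓)
size-2^2 implicants → --11  -0-1  0--1  01--  10--
Unchecked terms (primes): --11, -0-1, -100, 0--1, 01--, 1-00, 10--
Minterm coverage:
  m1 ⊆ -0-1,0--1
  m4 ⊆ -100,01--
  m5 ⊆ 0--1,01--
  m6 ⊆ 01-- [E]
  m7 ⊆ --11,0--1,01--
  m8 ⊆ 1-00,10--
  m9 ⊆ -0-1,10--
  m10 ⊆ 10-- [E]
  m11 ⊆ --11,-0-1,10--
  m15 ⊆ --11 [E]
E = {--11, 01--, 10--}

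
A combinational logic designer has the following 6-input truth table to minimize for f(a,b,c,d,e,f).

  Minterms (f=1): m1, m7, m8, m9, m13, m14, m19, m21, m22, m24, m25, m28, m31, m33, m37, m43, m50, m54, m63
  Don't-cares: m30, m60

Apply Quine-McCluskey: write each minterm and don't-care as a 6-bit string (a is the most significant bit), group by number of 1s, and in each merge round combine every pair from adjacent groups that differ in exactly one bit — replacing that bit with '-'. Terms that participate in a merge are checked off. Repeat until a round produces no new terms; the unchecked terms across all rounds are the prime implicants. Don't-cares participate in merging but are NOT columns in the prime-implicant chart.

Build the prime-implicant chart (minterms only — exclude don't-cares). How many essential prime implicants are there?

10

size-2^0 implicants → 000001(✓)  000111  001000(✓)  001001(✓)  001101(✓)  001110(✓)  010011  010101  010110(✓)  011000(✓)  011001(✓)  011100(✓)  011110(✓)  011111(✓)  100001(✓)  100101(✓)  101011  110010(✓)  110110(✓)  111100(✓)  111111(✓)
size-2^1 implicants → -00001  -10110  -11100  -11111  0-1000(✓)  0-1001(✓)  0-1110  00-001  001-01  00100-(✓)  01-110  011-00  01100-(✓)  0111-0  01111-  100-01  110-10
size-2^2 implicants → 0-100-
Unchecked terms (primes): -00001, -10110, -11100, -11111, 0-100-, 0-1110, 00-001, 000111, 001-01, 01-110, 010011, 010101, 011-00, 0111-0, 01111-, 100-01, 101011, 110-10
Minterm coverage:
  m1 ⊆ -00001,00-001
  m7 ⊆ 000111 [E]
  m8 ⊆ 0-100- [E]
  m9 ⊆ 0-100-,00-001,001-01
  m13 ⊆ 001-01 [E]
  m14 ⊆ 0-1110 [E]
  m19 ⊆ 010011 [E]
  m21 ⊆ 010101 [E]
  m22 ⊆ -10110,01-110
  m24 ⊆ 0-100-,011-00
  m25 ⊆ 0-100- [E]
  m28 ⊆ -11100,011-00,0111-0
  m31 ⊆ -11111,01111-
  m33 ⊆ -00001,100-01
  m37 ⊆ 100-01 [E]
  m43 ⊆ 101011 [E]
  m50 ⊆ 110-10 [E]
  m54 ⊆ -10110,110-10
  m63 ⊆ -11111 [E]
E = {-11111, 0-100-, 0-1110, 000111, 001-01, 010011, 010101, 100-01, 101011, 110-10}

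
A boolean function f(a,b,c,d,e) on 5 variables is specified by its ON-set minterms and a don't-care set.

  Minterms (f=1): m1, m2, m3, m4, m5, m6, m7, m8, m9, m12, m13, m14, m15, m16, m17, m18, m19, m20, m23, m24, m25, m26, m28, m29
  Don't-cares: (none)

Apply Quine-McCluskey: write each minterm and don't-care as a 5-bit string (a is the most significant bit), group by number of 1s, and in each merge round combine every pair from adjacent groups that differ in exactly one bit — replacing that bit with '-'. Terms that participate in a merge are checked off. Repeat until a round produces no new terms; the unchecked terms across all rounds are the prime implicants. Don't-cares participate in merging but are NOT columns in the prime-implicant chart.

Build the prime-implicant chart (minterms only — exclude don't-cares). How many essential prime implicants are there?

4

Round 0: 00001✓ 00010✓ 00011✓ 00100✓ 00101✓ 00110✓ 00111✓ 01000✓ 01001✓ 01100✓ 01101✓ 01110✓ 01111✓ 10000✓ 10001✓ 10010✓ 10011✓ 10100✓ 10111✓ 11000✓ 11001✓ 11010✓ 11100✓ 11101✓
Round 1: -0001✓ -0010✓ -0011✓ -0100✓ -0111✓ -1000✓ -1001✓ -1100✓ -1101✓ 0-001✓ 0-100✓ 0-101✓ 0-110✓ 0-111✓ 00-01✓ 00-10✓ 00-11✓ 000-1✓ 0001-✓ 001-0✓ 001-1✓ 0010-✓ 0011-✓ 01-00✓ 01-01✓ 0100-✓ 011-0✓ 011-1✓ 0110-✓ 0111-✓ 1-000✓ 1-001✓ 1-010✓ 1-100✓ 10-00✓ 10-11✓ 100-0✓ 100-1✓ 1000-✓ 1001-✓ 11-00✓ 11-01✓ 110-0✓ 1100-✓ 1110-✓
Round 2: --001 --100 -0-11 -00-1 -001- -1-00✓ -1-01✓ -100-✓ -110-✓ 0--01 0-1-0✓ 0-1-1✓ 0-10-✓ 0-11-✓ 00--1 00-1- 001--✓ 01-0-✓ 011--✓ 1--00 1-0-0 1-00- 100-- 11-0-✓
Round 3: -1-0- 0-1--
PIs = {--001, --100, -0-11, -00-1, -001-, -1-0-, 0--01, 0-1--, 00--1, 00-1-, 1--00, 1-0-0, 1-00-, 100--}
Coverage chart:
  m1: --001,-00-1,0--01,00--1
  m2: -001-,00-1-
  m3: -0-11,-00-1,-001-,00--1,00-1-
  m4: --100,0-1--
  m5: 0--01,0-1--,00--1
  m6: 0-1--,00-1-
  m7: -0-11,0-1--,00--1,00-1-
  m8: -1-0- ←essential
  m9: --001,-1-0-,0--01
  m12: --100,-1-0-,0-1--
  m13: -1-0-,0--01,0-1--
  m14: 0-1-- ←essential
  m15: 0-1-- ←essential
  m16: 1--00,1-0-0,1-00-,100--
  m17: --001,-00-1,1-00-,100--
  m18: -001-,1-0-0,100--
  m19: -0-11,-00-1,-001-,100--
  m20: --100,1--00
  m23: -0-11 ←essential
  m24: -1-0-,1--00,1-0-0,1-00-
  m25: --001,-1-0-,1-00-
  m26: 1-0-0 ←essential
  m28: --100,-1-0-,1--00
  m29: -1-0- ←essential
Essential: -0-11, -1-0-, 0-1--, 1-0-0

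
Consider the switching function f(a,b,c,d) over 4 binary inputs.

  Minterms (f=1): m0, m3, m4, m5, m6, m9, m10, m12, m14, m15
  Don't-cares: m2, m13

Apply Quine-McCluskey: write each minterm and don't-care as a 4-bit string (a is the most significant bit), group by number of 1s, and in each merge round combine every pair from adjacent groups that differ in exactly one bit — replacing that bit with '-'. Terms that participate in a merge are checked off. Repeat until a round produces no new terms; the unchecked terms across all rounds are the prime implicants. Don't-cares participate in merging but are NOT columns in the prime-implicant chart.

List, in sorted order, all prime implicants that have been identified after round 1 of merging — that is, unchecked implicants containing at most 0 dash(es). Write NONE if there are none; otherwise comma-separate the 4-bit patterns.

NONE

[col 0] 0000*, 0010*, 0011*, 0100*, 0101*, 0110*, 1001*, 1010*, 1100*, 1101*, 1110*, 1111*
[col 1] -010*, -100*, -101*, -110*, 0-00*, 0-10*, 00-0*, 001-, 01-0*, 010-*, 1-01, 1-10*, 11-0*, 11-1*, 110-*, 111-*
[col 2] --10, -1-0, -10-, 0--0, 11--
Prime implicants: --10, -1-0, -10-, 0--0, 001-, 1-01, 11--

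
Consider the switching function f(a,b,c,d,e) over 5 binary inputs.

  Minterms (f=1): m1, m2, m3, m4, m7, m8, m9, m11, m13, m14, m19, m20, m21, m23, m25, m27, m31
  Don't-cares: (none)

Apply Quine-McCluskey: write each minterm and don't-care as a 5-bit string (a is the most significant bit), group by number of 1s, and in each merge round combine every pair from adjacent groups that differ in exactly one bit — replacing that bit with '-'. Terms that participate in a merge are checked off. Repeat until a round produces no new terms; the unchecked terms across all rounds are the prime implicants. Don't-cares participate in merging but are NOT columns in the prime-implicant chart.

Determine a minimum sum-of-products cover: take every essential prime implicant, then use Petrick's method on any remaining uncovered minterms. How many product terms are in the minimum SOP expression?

10

size-2^0 implicants → 00001(✓)  00010(✓)  00011(✓)  00100(✓)  00111(✓)  01000(✓)  01001(✓)  01011(✓)  01101(✓)  01110  10011(✓)  10100(✓)  10101(✓)  10111(✓)  11001(✓)  11011(✓)  11111(✓)
size-2^1 implicants → -0011(✓)  -0100  -0111(✓)  -1001(✓)  -1011(✓)  0-001(✓)  0-011(✓)  00-11(✓)  000-1(✓)  0001-  01-01  010-1(✓)  0100-  1-011(✓)  1-111(✓)  10-11(✓)  101-1  1010-  11-11(✓)  110-1(✓)
size-2^2 implicants → --011  -0-11  -10-1  0-0-1  1--11
Unchecked terms (primes): --011, -0-11, -0100, -10-1, 0-0-1, 0001-, 01-01, 0100-, 01110, 1--11, 101-1, 1010-
Minterm coverage:
  m1 ⊆ 0-0-1 [E]
  m2 ⊆ 0001- [E]
  m3 ⊆ --011,-0-11,0-0-1,0001-
  m4 ⊆ -0100 [E]
  m7 ⊆ -0-11 [E]
  m8 ⊆ 0100- [E]
  m9 ⊆ -10-1,0-0-1,01-01,0100-
  m11 ⊆ --011,-10-1,0-0-1
  m13 ⊆ 01-01 [E]
  m14 ⊆ 01110 [E]
  m19 ⊆ --011,-0-11,1--11
  m20 ⊆ -0100,1010-
  m21 ⊆ 101-1,1010-
  m23 ⊆ -0-11,1--11,101-1
  m25 ⊆ -10-1 [E]
  m27 ⊆ --011,-10-1,1--11
  m31 ⊆ 1--11 [E]
E = {-0-11, -0100, -10-1, 0-0-1, 0001-, 01-01, 0100-, 01110, 1--11}
Petrick residual → 101-1
Cover = b'de + b'cd'e' + bc'e + a'c'e + a'b'c'd + a'bd'e + a'bc'd' + a'bcde' + ade + ab'ce  |cover|=10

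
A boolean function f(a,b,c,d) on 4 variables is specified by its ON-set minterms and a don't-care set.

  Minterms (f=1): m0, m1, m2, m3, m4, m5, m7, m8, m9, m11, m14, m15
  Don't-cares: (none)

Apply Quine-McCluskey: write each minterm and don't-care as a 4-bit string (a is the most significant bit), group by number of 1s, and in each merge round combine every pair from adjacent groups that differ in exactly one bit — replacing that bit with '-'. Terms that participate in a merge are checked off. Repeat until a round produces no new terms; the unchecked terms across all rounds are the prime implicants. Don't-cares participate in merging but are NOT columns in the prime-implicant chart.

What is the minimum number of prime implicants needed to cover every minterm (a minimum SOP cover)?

[col 0] 0000*, 0001*, 0010*, 0011*, 0100*, 0101*, 0111*, 1000*, 1001*, 1011*, 1110*, 1111*
[col 1] -000*, -001*, -011*, -111*, 0-00*, 0-01*, 0-11*, 00-0*, 00-1*, 000-*, 001-*, 01-1*, 010-*, 1-11*, 10-1*, 100-*, 111-
[col 2] --11, -0-1, -00-, 0--1, 0-0-, 00--
Prime implicants: --11, -0-1, -00-, 0--1, 0-0-, 00--, 111-
PI chart (minterm → PIs covering it):
  0 | -00-,0-0-,00--
  1 | -0-1,-00-,0--1,0-0-,00--
  2 | 00--  (sole → essential)
  3 | --11,-0-1,0--1,00--
  4 | 0-0-  (sole → essential)
  5 | 0--1,0-0-
  7 | --11,0--1
  8 | -00-  (sole → essential)
  9 | -0-1,-00-
  11 | --11,-0-1
  14 | 111-  (sole → essential)
  15 | --11,111-
Essential prime implicants: -00-, 0-0-, 00--, 111-
Petrick residual → --11
Minimum SOP uses 5 PIs: cd + b'c' + a'c' + a'b' + abc

5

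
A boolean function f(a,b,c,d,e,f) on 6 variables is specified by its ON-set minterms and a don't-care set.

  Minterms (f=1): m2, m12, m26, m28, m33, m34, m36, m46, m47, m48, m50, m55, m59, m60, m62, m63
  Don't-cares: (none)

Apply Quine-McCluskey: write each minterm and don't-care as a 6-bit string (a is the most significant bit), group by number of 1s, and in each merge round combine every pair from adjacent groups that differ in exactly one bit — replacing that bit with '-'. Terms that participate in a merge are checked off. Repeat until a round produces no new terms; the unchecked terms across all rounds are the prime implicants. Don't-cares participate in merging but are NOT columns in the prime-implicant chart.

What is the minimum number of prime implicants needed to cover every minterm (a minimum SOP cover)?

10

size-2^0 implicants → 000010(✓)  001100(✓)  011010  011100(✓)  100001  100010(✓)  100100  101110(✓)  101111(✓)  110000(✓)  110010(✓)  110111(✓)  111011(✓)  111100(✓)  111110(✓)  111111(✓)
size-2^1 implicants → -00010  -11100  0-1100  1-0010  1-1110(✓)  1-1111(✓)  10111-(✓)  11-111  1100-0  111-11  1111-0  11111-(✓)
size-2^2 implicants → 1-111-
Unchecked terms (primes): -00010, -11100, 0-1100, 011010, 1-0010, 1-111-, 100001, 100100, 11-111, 1100-0, 111-11, 1111-0
Minterm coverage:
  m2 ⊆ -00010 [E]
  m12 ⊆ 0-1100 [E]
  m26 ⊆ 011010 [E]
  m28 ⊆ -11100,0-1100
  m33 ⊆ 100001 [E]
  m34 ⊆ -00010,1-0010
  m36 ⊆ 100100 [E]
  m46 ⊆ 1-111- [E]
  m47 ⊆ 1-111- [E]
  m48 ⊆ 1100-0 [E]
  m50 ⊆ 1-0010,1100-0
  m55 ⊆ 11-111 [E]
  m59 ⊆ 111-11 [E]
  m60 ⊆ -11100,1111-0
  m62 ⊆ 1-111-,1111-0
  m63 ⊆ 1-111-,11-111,111-11
E = {-00010, 0-1100, 011010, 1-111-, 100001, 100100, 11-111, 1100-0, 111-11}
Petrick residual → -11100
Cover = b'c'd'ef' + bcde'f' + a'cde'f' + a'bcd'ef' + acde + ab'c'd'e'f + ab'c'de'f' + abdef + abc'd'f' + abcef  |cover|=10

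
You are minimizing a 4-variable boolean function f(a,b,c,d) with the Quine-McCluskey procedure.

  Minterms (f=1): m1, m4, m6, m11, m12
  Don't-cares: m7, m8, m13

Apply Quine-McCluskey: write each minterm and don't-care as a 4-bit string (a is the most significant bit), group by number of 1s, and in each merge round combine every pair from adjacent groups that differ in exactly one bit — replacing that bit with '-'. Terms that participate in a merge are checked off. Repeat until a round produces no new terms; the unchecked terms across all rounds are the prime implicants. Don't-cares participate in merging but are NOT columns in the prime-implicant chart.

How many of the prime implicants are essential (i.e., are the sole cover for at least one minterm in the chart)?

Round 0: 0001 0100✓ 0110✓ 0111✓ 1000✓ 1011 1100✓ 1101✓
Round 1: -100 01-0 011- 1-00 110-
PIs = {-100, 0001, 01-0, 011-, 1-00, 1011, 110-}
Coverage chart:
  m1: 0001 ←essential
  m4: -100,01-0
  m6: 01-0,011-
  m11: 1011 ←essential
  m12: -100,1-00,110-
Essential: 0001, 1011

2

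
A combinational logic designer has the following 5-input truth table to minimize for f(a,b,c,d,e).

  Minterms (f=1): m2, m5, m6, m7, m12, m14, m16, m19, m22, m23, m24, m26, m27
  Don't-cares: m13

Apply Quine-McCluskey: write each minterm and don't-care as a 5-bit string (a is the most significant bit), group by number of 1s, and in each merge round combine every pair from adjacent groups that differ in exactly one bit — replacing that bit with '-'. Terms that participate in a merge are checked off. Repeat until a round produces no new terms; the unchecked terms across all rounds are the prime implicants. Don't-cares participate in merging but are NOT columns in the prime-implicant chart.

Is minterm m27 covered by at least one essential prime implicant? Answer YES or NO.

NO

[col 0] 00010*, 00101*, 00110*, 00111*, 01100*, 01101*, 01110*, 10000*, 10011*, 10110*, 10111*, 11000*, 11010*, 11011*
[col 1] -0110*, -0111*, 0-101, 0-110, 00-10, 001-1, 0011-*, 011-0, 0110-, 1-000, 1-011, 10-11, 1011-*, 110-0, 1101-
[col 2] -011-
Prime implicants: -011-, 0-101, 0-110, 00-10, 001-1, 011-0, 0110-, 1-000, 1-011, 10-11, 110-0, 1101-
PI chart (minterm → PIs covering it):
  2 | 00-10  (sole → essential)
  5 | 0-101,001-1
  6 | -011-,0-110,00-10
  7 | -011-,001-1
  12 | 011-0,0110-
  14 | 0-110,011-0
  16 | 1-000  (sole → essential)
  19 | 1-011,10-11
  22 | -011-  (sole → essential)
  23 | -011-,10-11
  24 | 1-000,110-0
  26 | 110-0,1101-
  27 | 1-011,1101-
Essential prime implicants: -011-, 00-10, 1-000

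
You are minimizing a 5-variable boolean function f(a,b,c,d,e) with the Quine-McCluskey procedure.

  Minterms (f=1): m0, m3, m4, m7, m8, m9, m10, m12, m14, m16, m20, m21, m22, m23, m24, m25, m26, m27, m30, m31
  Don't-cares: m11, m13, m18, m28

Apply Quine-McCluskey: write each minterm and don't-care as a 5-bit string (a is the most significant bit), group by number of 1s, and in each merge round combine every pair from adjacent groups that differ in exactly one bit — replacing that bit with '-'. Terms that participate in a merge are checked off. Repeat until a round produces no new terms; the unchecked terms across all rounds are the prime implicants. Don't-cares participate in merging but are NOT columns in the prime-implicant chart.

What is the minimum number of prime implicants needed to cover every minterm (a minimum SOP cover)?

6

Round 0: 00000✓ 00011✓ 00100✓ 00111✓ 01000✓ 01001✓ 01010✓ 01011✓ 01100✓ 01101✓ 01110✓ 10000✓ 10010✓ 10100✓ 10101✓ 10110✓ 10111✓ 11000✓ 11001✓ 11010✓ 11011✓ 11100✓ 11110✓ 11111✓
Round 1: -0000✓ -0100✓ -0111 -1000✓ -1001✓ -1010✓ -1011✓ -1100✓ -1110✓ 0-000✓ 0-011 0-100✓ 00-00✓ 00-11 01-00✓ 01-01✓ 01-10✓ 010-0✓ 010-1✓ 0100-✓ 0101-✓ 011-0✓ 0110-✓ 1-000✓ 1-010✓ 1-100✓ 1-110✓ 1-111✓ 10-00✓ 10-10✓ 100-0✓ 101-0✓ 101-1✓ 1010-✓ 1011-✓ 11-00✓ 11-10✓ 11-11✓ 110-0✓ 110-1✓ 1100-✓ 1101-✓ 111-0✓ 1111-✓
Round 2: --000✓ --100✓ -0-00✓ -1-00✓ -1-10✓ -10-0✓ -10-1✓ -100-✓ -101-✓ -11-0✓ 0--00✓ 01--0✓ 01-0- 010--✓ 1--00✓ 1--10✓ 1-0-0✓ 1-1-0✓ 1-11- 10--0✓ 101-- 11--0✓ 11-1- 110--✓
Round 3: ---00 -1--0 -10-- 1---0
PIs = {---00, -0111, -1--0, -10--, 0-011, 00-11, 01-0-, 1---0, 1-11-, 101--, 11-1-}
Coverage chart:
  m0: ---00 ←essential
  m3: 0-011,00-11
  m4: ---00 ←essential
  m7: -0111,00-11
  m8: ---00,-1--0,-10--,01-0-
  m9: -10--,01-0-
  m10: -1--0,-10--
  m12: ---00,-1--0,01-0-
  m14: -1--0 ←essential
  m16: ---00,1---0
  m20: ---00,1---0,101--
  m21: 101-- ←essential
  m22: 1---0,1-11-,101--
  m23: -0111,1-11-,101--
  m24: ---00,-1--0,-10--,1---0
  m25: -10-- ←essential
  m26: -1--0,-10--,1---0,11-1-
  m27: -10--,11-1-
  m30: -1--0,1---0,1-11-,11-1-
  m31: 1-11-,11-1-
Essential: ---00, -1--0, -10--, 101--
Petrick residual → 00-11, 1-11-
Min cover (6 terms): d'e' + be' + bc' + a'b'de + acd + ab'c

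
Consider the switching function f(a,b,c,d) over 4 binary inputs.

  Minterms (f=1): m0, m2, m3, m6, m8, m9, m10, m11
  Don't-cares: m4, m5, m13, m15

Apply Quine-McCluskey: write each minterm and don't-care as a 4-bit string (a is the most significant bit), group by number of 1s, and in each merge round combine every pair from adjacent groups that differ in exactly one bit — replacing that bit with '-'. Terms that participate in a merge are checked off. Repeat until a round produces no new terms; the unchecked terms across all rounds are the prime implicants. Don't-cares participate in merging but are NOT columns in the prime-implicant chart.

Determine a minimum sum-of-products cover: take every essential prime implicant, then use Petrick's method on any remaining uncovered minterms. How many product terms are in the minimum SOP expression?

3

size-2^0 implicants → 0000(✓)  0010(✓)  0011(✓)  0100(✓)  0101(✓)  0110(✓)  1000(✓)  1001(✓)  1010(✓)  1011(✓)  1101(✓)  1111(✓)
size-2^1 implicants → -000(✓)  -010(✓)  -011(✓)  -101  0-00(✓)  0-10(✓)  00-0(✓)  001-(✓)  01-0(✓)  010-  1-01(✓)  1-11(✓)  10-0(✓)  10-1(✓)  100-(✓)  101-(✓)  11-1(✓)
size-2^2 implicants → -0-0  -01-  0--0  1--1  10--
Unchecked terms (primes): -0-0, -01-, -101, 0--0, 010-, 1--1, 10--
Minterm coverage:
  m0 ⊆ -0-0,0--0
  m2 ⊆ -0-0,-01-,0--0
  m3 ⊆ -01- [E]
  m6 ⊆ 0--0 [E]
  m8 ⊆ -0-0,10--
  m9 ⊆ 1--1,10--
  m10 ⊆ -0-0,-01-,10--
  m11 ⊆ -01-,1--1,10--
E = {-01-, 0--0}
Petrick residual → 10--
Cover = b'c + a'd' + ab'  |cover|=3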